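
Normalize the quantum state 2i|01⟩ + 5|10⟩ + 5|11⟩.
0.2722i|01⟩ + 0.6804|10⟩ + 0.6804|11⟩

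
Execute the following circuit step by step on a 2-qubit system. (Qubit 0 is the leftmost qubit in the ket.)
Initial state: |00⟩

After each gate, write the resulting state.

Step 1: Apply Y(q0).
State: i|10⟩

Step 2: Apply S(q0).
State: -|10⟩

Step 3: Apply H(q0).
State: -1/√2|00⟩ + 1/√2|10⟩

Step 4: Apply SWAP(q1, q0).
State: -1/√2|00⟩ + 1/√2|01⟩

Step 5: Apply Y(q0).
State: -(1/√2)i|10⟩ + (1/√2)i|11⟩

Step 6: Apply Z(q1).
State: -(1/√2)i|10⟩ - (1/√2)i|11⟩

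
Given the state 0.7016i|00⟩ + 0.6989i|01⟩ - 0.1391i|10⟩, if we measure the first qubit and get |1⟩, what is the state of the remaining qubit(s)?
-i|0⟩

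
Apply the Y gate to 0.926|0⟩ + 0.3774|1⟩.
-0.3774i|0⟩ + 0.926i|1⟩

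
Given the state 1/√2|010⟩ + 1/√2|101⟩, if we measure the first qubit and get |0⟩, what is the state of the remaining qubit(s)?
|10⟩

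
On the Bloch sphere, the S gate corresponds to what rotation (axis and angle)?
Rotation by π/2 around the z-axis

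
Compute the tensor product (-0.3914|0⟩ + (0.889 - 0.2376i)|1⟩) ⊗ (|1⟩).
-0.3914|01⟩ + (0.889 - 0.2376i)|11⟩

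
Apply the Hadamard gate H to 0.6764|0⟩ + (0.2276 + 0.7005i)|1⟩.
(0.6392 + 0.4953i)|0⟩ + (0.3173 - 0.4953i)|1⟩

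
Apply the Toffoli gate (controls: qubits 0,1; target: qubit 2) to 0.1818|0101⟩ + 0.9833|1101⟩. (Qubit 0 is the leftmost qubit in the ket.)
0.1818|0101⟩ + 0.9833|1111⟩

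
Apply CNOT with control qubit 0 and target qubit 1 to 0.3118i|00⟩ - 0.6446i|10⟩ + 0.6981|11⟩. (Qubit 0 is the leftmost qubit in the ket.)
0.3118i|00⟩ + 0.6981|10⟩ - 0.6446i|11⟩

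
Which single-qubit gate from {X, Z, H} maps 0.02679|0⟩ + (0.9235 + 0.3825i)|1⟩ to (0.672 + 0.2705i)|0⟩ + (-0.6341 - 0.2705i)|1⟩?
H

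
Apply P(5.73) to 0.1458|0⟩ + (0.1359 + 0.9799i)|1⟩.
0.1458|0⟩ + (0.6305 + 0.7624i)|1⟩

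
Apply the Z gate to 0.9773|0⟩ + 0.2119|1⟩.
0.9773|0⟩ - 0.2119|1⟩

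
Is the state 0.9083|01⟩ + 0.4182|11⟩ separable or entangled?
Separable

Writing the state as a|00⟩ + b|01⟩ + c|10⟩ + d|11⟩, it is a product state iff ad − bc = 0.
Here (a, b, c, d) = (0, 0.9083, 0, 0.4182): ad − bc = (0)(0.4182) − (0.9083)(0) = 0, so the state is separable.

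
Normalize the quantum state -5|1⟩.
-|1⟩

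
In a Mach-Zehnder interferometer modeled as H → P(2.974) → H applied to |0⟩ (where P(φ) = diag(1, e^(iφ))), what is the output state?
(0.007005 + 0.0834i)|0⟩ + (0.993 - 0.0834i)|1⟩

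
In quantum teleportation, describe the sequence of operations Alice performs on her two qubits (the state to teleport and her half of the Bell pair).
CNOT (state → Bell), then H on state qubit, then measure both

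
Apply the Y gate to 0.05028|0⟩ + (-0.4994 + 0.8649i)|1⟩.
(0.8649 + 0.4994i)|0⟩ + 0.05028i|1⟩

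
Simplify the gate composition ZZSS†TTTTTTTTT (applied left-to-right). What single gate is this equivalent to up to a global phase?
T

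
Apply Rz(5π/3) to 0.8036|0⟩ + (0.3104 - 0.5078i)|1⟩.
(-0.6959 - 0.4018i)|0⟩ + (-0.01491 + 0.595i)|1⟩

Rz(5π/3) = [[e^(−iθ/2), 0], [0, e^(iθ/2)]] with e^(±iθ/2) = cos(θ/2) ± i·sin(θ/2); θ = 5π/3, cos(θ/2) ≈ -0.866025, sin(θ/2) ≈ 0.5.
With a = amp(|0⟩) = 0.8036 and b = amp(|1⟩) = (0.3104 - 0.5078i):
new amp(|0⟩) = (-0.866025 - 0.5i)·a = (-0.6959 - 0.4018i)
new amp(|1⟩) = (-0.866025 + 0.5i)·b = (-0.01491 + 0.595i)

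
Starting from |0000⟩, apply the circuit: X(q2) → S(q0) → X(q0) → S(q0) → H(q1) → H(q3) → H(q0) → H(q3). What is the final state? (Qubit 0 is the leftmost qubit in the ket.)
(1/2)i|0010⟩ + (1/2)i|0110⟩ - (1/2)i|1010⟩ - (1/2)i|1110⟩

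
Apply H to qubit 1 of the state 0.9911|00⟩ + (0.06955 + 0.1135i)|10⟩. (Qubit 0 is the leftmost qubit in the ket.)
0.7008|00⟩ + 0.7008|01⟩ + (0.04918 + 0.08026i)|10⟩ + (0.04918 + 0.08026i)|11⟩

H on qubit 1 mixes each pair of kets that differ only in qubit 1: amplitudes (a, b) of (|…0…⟩, |…1…⟩) become ((a + b)/√2, (a − b)/√2). Kets absent from the input have amplitude 0.
(|00⟩, |01⟩): (a, b) = (0.9911, 0) → (0.7008, 0.7008)
(|10⟩, |11⟩): (a, b) = ((0.06955 + 0.1135i), 0) → ((0.04918 + 0.08026i), (0.04918 + 0.08026i))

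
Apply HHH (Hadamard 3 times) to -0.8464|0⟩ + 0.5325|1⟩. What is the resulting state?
-0.222|0⟩ - 0.975|1⟩

H² = I, so H^3 = H: a single Hadamard. With (a, b) = (-0.8464, 0.5325), H gives ((a + b)/√2, (a − b)/√2) = (-0.222, -0.975).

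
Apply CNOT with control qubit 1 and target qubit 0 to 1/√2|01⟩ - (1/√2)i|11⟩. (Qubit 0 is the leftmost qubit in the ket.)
-(1/√2)i|01⟩ + 1/√2|11⟩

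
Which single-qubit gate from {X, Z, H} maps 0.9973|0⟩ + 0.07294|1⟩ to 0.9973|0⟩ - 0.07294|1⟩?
Z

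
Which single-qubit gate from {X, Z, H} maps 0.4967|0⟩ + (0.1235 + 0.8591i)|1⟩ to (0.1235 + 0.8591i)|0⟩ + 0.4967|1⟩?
X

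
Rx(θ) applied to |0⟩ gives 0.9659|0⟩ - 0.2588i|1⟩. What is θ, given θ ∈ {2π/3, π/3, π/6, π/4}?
π/6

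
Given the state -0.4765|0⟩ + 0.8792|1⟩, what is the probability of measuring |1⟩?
0.773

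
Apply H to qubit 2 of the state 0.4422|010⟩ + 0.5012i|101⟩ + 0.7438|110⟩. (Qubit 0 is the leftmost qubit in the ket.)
0.3127|010⟩ + 0.3127|011⟩ + 0.3544i|100⟩ - 0.3544i|101⟩ + 0.5259|110⟩ + 0.5259|111⟩

H on qubit 2 mixes each pair of kets that differ only in qubit 2: amplitudes (a, b) of (|…0…⟩, |…1…⟩) become ((a + b)/√2, (a − b)/√2). Kets absent from the input have amplitude 0.
(|010⟩, |011⟩): (a, b) = (0.4422, 0) → (0.3127, 0.3127)
(|100⟩, |101⟩): (a, b) = (0, 0.5012i) → (0.3544i, -0.3544i)
(|110⟩, |111⟩): (a, b) = (0.7438, 0) → (0.5259, 0.5259)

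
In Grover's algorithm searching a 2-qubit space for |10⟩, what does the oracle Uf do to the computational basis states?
Uf|x⟩ = -|x⟩ if x = 10, else |x⟩ (phase flip on target)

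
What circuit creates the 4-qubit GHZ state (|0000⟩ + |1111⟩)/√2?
H(q0) → CNOT(q0,q1) → CNOT(q0,q2) → CNOT(q0,q3)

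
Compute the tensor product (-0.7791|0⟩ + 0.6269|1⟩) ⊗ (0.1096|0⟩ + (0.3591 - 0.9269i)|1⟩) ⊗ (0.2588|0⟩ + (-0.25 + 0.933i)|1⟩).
-0.0221|000⟩ + (0.02135 - 0.07967i)|001⟩ + (-0.07241 + 0.1869i)|010⟩ + (-0.6038 - 0.4416i)|011⟩ + 0.01778|100⟩ + (-0.01718 + 0.0641i)|101⟩ + (0.05826 - 0.1504i)|110⟩ + (0.4859 + 0.3553i)|111⟩

amp(|b₁b₂…⟩) = product of the factor amplitudes for bits b₁, b₂, …; only kets whose every factor amplitude is nonzero survive.
|000⟩: (-0.7791)(0.1096)(0.2588) = -0.0221
|001⟩: (-0.7791)(0.1096)(-0.25 + 0.933i) = (0.02135 - 0.07967i)
|010⟩: (-0.7791)(0.3591 - 0.9269i)(0.2588) = (-0.07241 + 0.1869i)
|011⟩: (-0.7791)(0.3591 - 0.9269i)(-0.25 + 0.933i) = (-0.6038 - 0.4416i)
|100⟩: (0.6269)(0.1096)(0.2588) = 0.01778
|101⟩: (0.6269)(0.1096)(-0.25 + 0.933i) = (-0.01718 + 0.0641i)
|110⟩: (0.6269)(0.3591 - 0.9269i)(0.2588) = (0.05826 - 0.1504i)
|111⟩: (0.6269)(0.3591 - 0.9269i)(-0.25 + 0.933i) = (0.4859 + 0.3553i)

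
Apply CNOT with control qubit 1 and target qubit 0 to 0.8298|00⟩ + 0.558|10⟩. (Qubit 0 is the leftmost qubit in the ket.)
0.8298|00⟩ + 0.558|10⟩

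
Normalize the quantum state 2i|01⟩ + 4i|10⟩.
(1/√5)i|01⟩ + 0.8944i|10⟩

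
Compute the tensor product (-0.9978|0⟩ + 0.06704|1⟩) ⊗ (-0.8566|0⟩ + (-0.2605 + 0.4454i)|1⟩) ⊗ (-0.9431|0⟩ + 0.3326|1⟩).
-0.8061|000⟩ + 0.2843|001⟩ + (-0.2451 + 0.4191i)|010⟩ + (0.08645 - 0.1478i)|011⟩ + 0.05416|100⟩ - 0.0191|101⟩ + (0.01647 - 0.02816i)|110⟩ + (-0.005808 + 0.009931i)|111⟩

amp(|b₁b₂…⟩) = product of the factor amplitudes for bits b₁, b₂, …; only kets whose every factor amplitude is nonzero survive.
|000⟩: (-0.9978)(-0.8566)(-0.9431) = -0.8061
|001⟩: (-0.9978)(-0.8566)(0.3326) = 0.2843
|010⟩: (-0.9978)(-0.2605 + 0.4454i)(-0.9431) = (-0.2451 + 0.4191i)
|011⟩: (-0.9978)(-0.2605 + 0.4454i)(0.3326) = (0.08645 - 0.1478i)
|100⟩: (0.06704)(-0.8566)(-0.9431) = 0.05416
|101⟩: (0.06704)(-0.8566)(0.3326) = -0.0191
|110⟩: (0.06704)(-0.2605 + 0.4454i)(-0.9431) = (0.01647 - 0.02816i)
|111⟩: (0.06704)(-0.2605 + 0.4454i)(0.3326) = (-0.005808 + 0.009931i)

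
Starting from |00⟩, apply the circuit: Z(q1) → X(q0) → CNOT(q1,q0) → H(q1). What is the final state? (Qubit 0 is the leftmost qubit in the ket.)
1/√2|10⟩ + 1/√2|11⟩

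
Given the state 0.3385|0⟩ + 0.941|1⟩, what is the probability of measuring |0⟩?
0.1146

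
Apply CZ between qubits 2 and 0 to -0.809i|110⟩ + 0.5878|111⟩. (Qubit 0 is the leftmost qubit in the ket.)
-0.809i|110⟩ - 0.5878|111⟩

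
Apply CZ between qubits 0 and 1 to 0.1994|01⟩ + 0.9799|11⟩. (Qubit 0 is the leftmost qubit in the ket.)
0.1994|01⟩ - 0.9799|11⟩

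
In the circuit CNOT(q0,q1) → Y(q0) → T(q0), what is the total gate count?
3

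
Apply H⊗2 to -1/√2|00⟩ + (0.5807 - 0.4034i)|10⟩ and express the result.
(-0.0632 - 0.2017i)|00⟩ + (-0.0632 - 0.2017i)|01⟩ + (-0.6439 + 0.2017i)|10⟩ + (-0.6439 + 0.2017i)|11⟩

H⊗2 gives amp(|y⟩) = (1/2) Σ_x (−1)^(x·y) amp(|x⟩), where x·y is the number of positions in which both x and y have a 1.
|00⟩: (-1/√2 + (0.5807 - 0.4034i))/2 = (-0.0632 - 0.2017i)
|01⟩: (-1/√2 + (0.5807 - 0.4034i))/2 = (-0.0632 - 0.2017i)
|10⟩: (-1/√2 - (0.5807 - 0.4034i))/2 = (-0.6439 + 0.2017i)
|11⟩: (-1/√2 - (0.5807 - 0.4034i))/2 = (-0.6439 + 0.2017i)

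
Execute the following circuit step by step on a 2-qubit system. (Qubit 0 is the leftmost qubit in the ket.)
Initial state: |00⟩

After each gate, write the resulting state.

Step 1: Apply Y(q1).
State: i|01⟩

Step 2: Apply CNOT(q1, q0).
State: i|11⟩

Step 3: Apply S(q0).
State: -|11⟩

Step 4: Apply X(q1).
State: -|10⟩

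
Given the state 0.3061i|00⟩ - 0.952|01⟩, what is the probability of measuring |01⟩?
0.9063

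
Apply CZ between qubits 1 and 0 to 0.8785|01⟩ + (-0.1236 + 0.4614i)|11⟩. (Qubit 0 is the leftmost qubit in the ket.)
0.8785|01⟩ + (0.1236 - 0.4614i)|11⟩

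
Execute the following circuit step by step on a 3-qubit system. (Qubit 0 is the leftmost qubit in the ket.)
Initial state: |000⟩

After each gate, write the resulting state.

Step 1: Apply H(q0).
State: 1/√2|000⟩ + 1/√2|100⟩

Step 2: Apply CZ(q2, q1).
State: 1/√2|000⟩ + 1/√2|100⟩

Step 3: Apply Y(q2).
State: (1/√2)i|001⟩ + (1/√2)i|101⟩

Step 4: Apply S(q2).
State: -1/√2|001⟩ - 1/√2|101⟩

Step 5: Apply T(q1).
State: -1/√2|001⟩ - 1/√2|101⟩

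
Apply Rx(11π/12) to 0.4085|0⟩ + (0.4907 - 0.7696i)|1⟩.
(-0.7097 - 0.4865i)|0⟩ + (0.06405 - 0.5055i)|1⟩

Rx(11π/12) = [[cos(θ/2), −i·sin(θ/2)], [−i·sin(θ/2), cos(θ/2)]]; θ = 11π/12, cos(θ/2) ≈ 0.130526, sin(θ/2) ≈ 0.991445.
With a = amp(|0⟩) = 0.4085 and b = amp(|1⟩) = (0.4907 - 0.7696i):
new amp(|0⟩) = (0.130526)·a + (-0.991445i)·b = (-0.7097 - 0.4865i)
new amp(|1⟩) = (-0.991445i)·a + (0.130526)·b = (0.06405 - 0.5055i)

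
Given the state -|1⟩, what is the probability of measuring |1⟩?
1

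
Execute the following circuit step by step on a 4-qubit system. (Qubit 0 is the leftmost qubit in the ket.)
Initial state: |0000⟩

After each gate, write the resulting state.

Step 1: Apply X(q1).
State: |0100⟩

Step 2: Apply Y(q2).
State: i|0110⟩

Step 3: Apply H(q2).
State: (1/√2)i|0100⟩ - (1/√2)i|0110⟩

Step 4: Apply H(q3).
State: (1/2)i|0100⟩ + (1/2)i|0101⟩ - (1/2)i|0110⟩ - (1/2)i|0111⟩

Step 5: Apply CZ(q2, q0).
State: (1/2)i|0100⟩ + (1/2)i|0101⟩ - (1/2)i|0110⟩ - (1/2)i|0111⟩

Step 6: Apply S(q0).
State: (1/2)i|0100⟩ + (1/2)i|0101⟩ - (1/2)i|0110⟩ - (1/2)i|0111⟩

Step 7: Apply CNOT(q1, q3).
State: (1/2)i|0100⟩ + (1/2)i|0101⟩ - (1/2)i|0110⟩ - (1/2)i|0111⟩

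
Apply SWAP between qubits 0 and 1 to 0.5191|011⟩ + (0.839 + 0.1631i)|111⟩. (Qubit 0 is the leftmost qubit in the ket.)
0.5191|101⟩ + (0.839 + 0.1631i)|111⟩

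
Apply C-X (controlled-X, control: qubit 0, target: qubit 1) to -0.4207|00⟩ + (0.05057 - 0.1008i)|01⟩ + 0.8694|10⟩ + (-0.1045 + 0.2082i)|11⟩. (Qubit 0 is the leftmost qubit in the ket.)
-0.4207|00⟩ + (0.05057 - 0.1008i)|01⟩ + (-0.1045 + 0.2082i)|10⟩ + 0.8694|11⟩

C-X leaves the control-|0⟩ kets |00⟩, |01⟩ unchanged and applies X to qubit 1 on the control-|1⟩ pair (|10⟩, |11⟩).
X = [[0, 1], [1, 0]].
With a = amp(|10⟩) = 0.8694 and b = amp(|11⟩) = (-0.1045 + 0.2082i):
new amp(|10⟩) = (1)·b = (-0.1045 + 0.2082i)
new amp(|11⟩) = (1)·a = 0.8694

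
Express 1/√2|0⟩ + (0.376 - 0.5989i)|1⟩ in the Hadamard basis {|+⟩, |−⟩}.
(0.7659 - 0.4235i)|+⟩ + (0.2341 + 0.4235i)|−⟩

With |ψ⟩ = α|0⟩ + β|1⟩, the Hadamard-basis coefficients are ⟨+|ψ⟩ = (α + β)/√2 and ⟨−|ψ⟩ = (α − β)/√2.
Here α = 1/√2, β = (0.376 - 0.5989i): (α + β)/√2 = (0.7659 - 0.4235i), (α − β)/√2 = (0.2341 + 0.4235i).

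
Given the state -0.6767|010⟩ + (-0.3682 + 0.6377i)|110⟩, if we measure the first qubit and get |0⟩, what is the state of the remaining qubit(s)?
-|10⟩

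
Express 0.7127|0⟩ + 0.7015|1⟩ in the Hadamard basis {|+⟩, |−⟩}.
|+⟩ + 0.00792|−⟩

With |ψ⟩ = α|0⟩ + β|1⟩, the Hadamard-basis coefficients are ⟨+|ψ⟩ = (α + β)/√2 and ⟨−|ψ⟩ = (α − β)/√2.
Here α = 0.7127, β = 0.7015: (α + β)/√2 = 1, (α − β)/√2 = 0.00792.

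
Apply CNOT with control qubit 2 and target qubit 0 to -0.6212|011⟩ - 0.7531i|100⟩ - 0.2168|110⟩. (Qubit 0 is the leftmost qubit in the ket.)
-0.7531i|100⟩ - 0.2168|110⟩ - 0.6212|111⟩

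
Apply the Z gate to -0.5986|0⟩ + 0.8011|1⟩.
-0.5986|0⟩ - 0.8011|1⟩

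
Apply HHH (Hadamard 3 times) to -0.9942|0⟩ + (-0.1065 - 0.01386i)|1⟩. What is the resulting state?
(-0.7783 - 0.0098i)|0⟩ + (-0.6277 + 0.0098i)|1⟩

H² = I, so H^3 = H: a single Hadamard. With (a, b) = (-0.9942, (-0.1065 - 0.01386i)), H gives ((a + b)/√2, (a − b)/√2) = ((-0.7783 - 0.0098i), (-0.6277 + 0.0098i)).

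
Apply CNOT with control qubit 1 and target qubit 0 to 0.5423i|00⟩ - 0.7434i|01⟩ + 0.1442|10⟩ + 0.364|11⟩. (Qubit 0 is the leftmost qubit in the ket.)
0.5423i|00⟩ + 0.364|01⟩ + 0.1442|10⟩ - 0.7434i|11⟩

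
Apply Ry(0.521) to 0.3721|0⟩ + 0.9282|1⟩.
0.1205|0⟩ + 0.9927|1⟩

Ry(0.521) = [[cos(θ/2), −sin(θ/2)], [sin(θ/2), cos(θ/2)]]; θ = 0.521, cos(θ/2) ≈ 0.966261, sin(θ/2) ≈ 0.257564.
With a = amp(|0⟩) = 0.3721 and b = amp(|1⟩) = 0.9282:
new amp(|0⟩) = (0.966261)·a + (-0.257564)·b = 0.1205
new amp(|1⟩) = (0.257564)·a + (0.966261)·b = 0.9927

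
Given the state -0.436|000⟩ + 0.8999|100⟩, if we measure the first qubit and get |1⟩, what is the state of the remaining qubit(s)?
|00⟩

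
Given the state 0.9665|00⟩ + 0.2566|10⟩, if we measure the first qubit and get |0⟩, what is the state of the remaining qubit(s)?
|0⟩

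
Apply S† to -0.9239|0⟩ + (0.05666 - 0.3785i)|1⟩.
-0.9239|0⟩ + (-0.3785 - 0.05666i)|1⟩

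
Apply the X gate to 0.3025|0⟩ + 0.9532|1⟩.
0.9532|0⟩ + 0.3025|1⟩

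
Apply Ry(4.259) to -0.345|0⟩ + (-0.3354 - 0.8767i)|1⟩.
(0.4673 + 0.7434i)|0⟩ + (-0.1147 + 0.4647i)|1⟩

Ry(4.259) = [[cos(θ/2), −sin(θ/2)], [sin(θ/2), cos(θ/2)]]; θ = 4.259, cos(θ/2) ≈ -0.530087, sin(θ/2) ≈ 0.847943.
With a = amp(|0⟩) = -0.345 and b = amp(|1⟩) = (-0.3354 - 0.8767i):
new amp(|0⟩) = (-0.530087)·a + (-0.847943)·b = (0.4673 + 0.7434i)
new amp(|1⟩) = (0.847943)·a + (-0.530087)·b = (-0.1147 + 0.4647i)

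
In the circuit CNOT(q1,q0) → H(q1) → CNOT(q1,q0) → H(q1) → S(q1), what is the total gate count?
5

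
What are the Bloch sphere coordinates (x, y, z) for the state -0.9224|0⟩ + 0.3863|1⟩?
(-0.7126, 0, 0.7016)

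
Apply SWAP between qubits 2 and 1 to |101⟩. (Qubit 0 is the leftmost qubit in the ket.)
|110⟩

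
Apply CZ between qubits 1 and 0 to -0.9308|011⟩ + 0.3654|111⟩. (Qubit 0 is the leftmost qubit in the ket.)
-0.9308|011⟩ - 0.3654|111⟩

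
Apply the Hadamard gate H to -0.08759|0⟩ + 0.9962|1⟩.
0.6425|0⟩ - 0.7664|1⟩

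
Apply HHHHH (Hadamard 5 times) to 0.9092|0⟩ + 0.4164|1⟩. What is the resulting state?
0.9373|0⟩ + 0.3485|1⟩

H² = I, so H^5 = H: a single Hadamard. With (a, b) = (0.9092, 0.4164), H gives ((a + b)/√2, (a − b)/√2) = (0.9373, 0.3485).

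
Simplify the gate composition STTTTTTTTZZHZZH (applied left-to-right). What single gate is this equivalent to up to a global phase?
S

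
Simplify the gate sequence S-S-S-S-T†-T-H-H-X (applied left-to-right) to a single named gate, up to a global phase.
X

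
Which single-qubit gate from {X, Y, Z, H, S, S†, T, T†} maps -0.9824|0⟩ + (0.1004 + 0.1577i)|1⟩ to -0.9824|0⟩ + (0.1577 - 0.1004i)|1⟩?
S†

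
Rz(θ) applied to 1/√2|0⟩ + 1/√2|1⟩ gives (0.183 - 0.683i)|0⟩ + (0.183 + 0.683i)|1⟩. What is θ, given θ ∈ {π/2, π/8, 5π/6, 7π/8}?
5π/6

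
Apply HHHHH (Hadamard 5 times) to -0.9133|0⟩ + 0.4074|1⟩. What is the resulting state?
-0.3577|0⟩ - 0.9339|1⟩

H² = I, so H^5 = H: a single Hadamard. With (a, b) = (-0.9133, 0.4074), H gives ((a + b)/√2, (a − b)/√2) = (-0.3577, -0.9339).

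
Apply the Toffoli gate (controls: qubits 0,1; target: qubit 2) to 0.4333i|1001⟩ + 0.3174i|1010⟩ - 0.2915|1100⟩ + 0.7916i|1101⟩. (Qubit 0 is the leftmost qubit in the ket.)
0.4333i|1001⟩ + 0.3174i|1010⟩ - 0.2915|1110⟩ + 0.7916i|1111⟩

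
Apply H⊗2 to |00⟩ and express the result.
1/2|00⟩ + 1/2|01⟩ + 1/2|10⟩ + 1/2|11⟩

H⊗2 gives amp(|y⟩) = (1/2) Σ_x (−1)^(x·y) amp(|x⟩), where x·y is the number of positions in which both x and y have a 1.
|00⟩: (1)/2 = 1/2
|01⟩: (1)/2 = 1/2
|10⟩: (1)/2 = 1/2
|11⟩: (1)/2 = 1/2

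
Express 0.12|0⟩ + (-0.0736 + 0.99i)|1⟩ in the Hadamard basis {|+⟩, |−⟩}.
(0.03281 + 0.7i)|+⟩ + (0.1369 - 0.7i)|−⟩

With |ψ⟩ = α|0⟩ + β|1⟩, the Hadamard-basis coefficients are ⟨+|ψ⟩ = (α + β)/√2 and ⟨−|ψ⟩ = (α − β)/√2.
Here α = 0.12, β = (-0.0736 + 0.99i): (α + β)/√2 = (0.03281 + 0.7i), (α − β)/√2 = (0.1369 - 0.7i).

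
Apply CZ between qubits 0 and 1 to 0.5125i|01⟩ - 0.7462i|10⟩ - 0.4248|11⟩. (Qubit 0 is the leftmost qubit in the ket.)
0.5125i|01⟩ - 0.7462i|10⟩ + 0.4248|11⟩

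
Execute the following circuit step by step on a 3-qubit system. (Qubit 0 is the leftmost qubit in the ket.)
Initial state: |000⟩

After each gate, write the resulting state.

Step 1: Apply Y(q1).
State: i|010⟩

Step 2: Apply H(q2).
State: (1/√2)i|010⟩ + (1/√2)i|011⟩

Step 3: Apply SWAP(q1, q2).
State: (1/√2)i|001⟩ + (1/√2)i|011⟩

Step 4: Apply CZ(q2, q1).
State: (1/√2)i|001⟩ - (1/√2)i|011⟩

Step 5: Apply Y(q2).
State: 1/√2|000⟩ - 1/√2|010⟩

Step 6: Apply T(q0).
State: 1/√2|000⟩ - 1/√2|010⟩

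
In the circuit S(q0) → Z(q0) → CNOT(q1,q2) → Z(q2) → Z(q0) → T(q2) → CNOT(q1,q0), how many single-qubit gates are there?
5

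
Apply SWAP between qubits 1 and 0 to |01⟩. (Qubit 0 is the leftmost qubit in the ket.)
|10⟩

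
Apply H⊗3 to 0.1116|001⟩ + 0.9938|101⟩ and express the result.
0.3908|000⟩ - 0.3908|001⟩ + 0.3908|010⟩ - 0.3908|011⟩ - 0.3119|100⟩ + 0.3119|101⟩ - 0.3119|110⟩ + 0.3119|111⟩

H⊗3 gives amp(|y⟩) = (1/2√2) Σ_x (−1)^(x·y) amp(|x⟩), where x·y is the number of positions in which both x and y have a 1.
|000⟩: (0.1116 + 0.9938)/(2√2) = 0.3908
|001⟩: (-0.1116 - 0.9938)/(2√2) = -0.3908
|010⟩: (0.1116 + 0.9938)/(2√2) = 0.3908
|011⟩: (-0.1116 - 0.9938)/(2√2) = -0.3908
|100⟩: (0.1116 - 0.9938)/(2√2) = -0.3119
|101⟩: (-0.1116 + 0.9938)/(2√2) = 0.3119
|110⟩: (0.1116 - 0.9938)/(2√2) = -0.3119
|111⟩: (-0.1116 + 0.9938)/(2√2) = 0.3119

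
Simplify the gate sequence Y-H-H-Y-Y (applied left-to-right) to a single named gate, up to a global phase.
Y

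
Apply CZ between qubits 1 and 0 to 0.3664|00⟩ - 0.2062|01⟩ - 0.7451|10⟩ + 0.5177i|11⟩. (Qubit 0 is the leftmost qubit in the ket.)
0.3664|00⟩ - 0.2062|01⟩ - 0.7451|10⟩ - 0.5177i|11⟩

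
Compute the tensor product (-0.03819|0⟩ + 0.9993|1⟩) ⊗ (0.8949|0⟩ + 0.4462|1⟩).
-0.03418|00⟩ - 0.01704|01⟩ + 0.8943|10⟩ + 0.4459|11⟩

amp(|b₁b₂…⟩) = product of the factor amplitudes for bits b₁, b₂, …; only kets whose every factor amplitude is nonzero survive.
|00⟩: (-0.03819)(0.8949) = -0.03418
|01⟩: (-0.03819)(0.4462) = -0.01704
|10⟩: (0.9993)(0.8949) = 0.8943
|11⟩: (0.9993)(0.4462) = 0.4459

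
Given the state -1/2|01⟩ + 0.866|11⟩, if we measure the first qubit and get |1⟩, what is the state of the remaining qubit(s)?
|1⟩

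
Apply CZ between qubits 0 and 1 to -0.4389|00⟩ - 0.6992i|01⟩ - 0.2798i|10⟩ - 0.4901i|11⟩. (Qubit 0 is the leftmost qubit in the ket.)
-0.4389|00⟩ - 0.6992i|01⟩ - 0.2798i|10⟩ + 0.4901i|11⟩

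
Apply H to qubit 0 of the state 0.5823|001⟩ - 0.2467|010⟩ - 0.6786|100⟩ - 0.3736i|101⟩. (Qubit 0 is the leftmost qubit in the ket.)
-0.4798|000⟩ + (0.4117 - 0.2642i)|001⟩ - 0.1744|010⟩ + 0.4798|100⟩ + (0.4117 + 0.2642i)|101⟩ - 0.1744|110⟩

H on qubit 0 mixes each pair of kets that differ only in qubit 0: amplitudes (a, b) of (|…0…⟩, |…1…⟩) become ((a + b)/√2, (a − b)/√2). Kets absent from the input have amplitude 0.
(|000⟩, |100⟩): (a, b) = (0, -0.6786) → (-0.4798, 0.4798)
(|001⟩, |101⟩): (a, b) = (0.5823, -0.3736i) → ((0.4117 - 0.2642i), (0.4117 + 0.2642i))
(|010⟩, |110⟩): (a, b) = (-0.2467, 0) → (-0.1744, -0.1744)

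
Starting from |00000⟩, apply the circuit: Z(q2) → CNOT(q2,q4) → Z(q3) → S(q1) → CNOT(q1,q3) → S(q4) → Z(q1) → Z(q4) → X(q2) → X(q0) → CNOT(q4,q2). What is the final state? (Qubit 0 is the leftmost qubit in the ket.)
|10100⟩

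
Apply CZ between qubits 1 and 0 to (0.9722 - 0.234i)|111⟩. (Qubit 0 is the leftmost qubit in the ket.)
(-0.9722 + 0.234i)|111⟩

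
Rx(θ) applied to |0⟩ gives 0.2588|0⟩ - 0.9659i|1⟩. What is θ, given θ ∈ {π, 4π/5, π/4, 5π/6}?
5π/6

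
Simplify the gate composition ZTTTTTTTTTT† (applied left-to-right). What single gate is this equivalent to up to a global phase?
Z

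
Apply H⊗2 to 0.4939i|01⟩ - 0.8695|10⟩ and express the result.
(-0.4348 + 0.247i)|00⟩ + (-0.4348 - 0.247i)|01⟩ + (0.4348 + 0.247i)|10⟩ + (0.4348 - 0.247i)|11⟩

H⊗2 gives amp(|y⟩) = (1/2) Σ_x (−1)^(x·y) amp(|x⟩), where x·y is the number of positions in which both x and y have a 1.
|00⟩: (0.4939i - 0.8695)/2 = (-0.4348 + 0.247i)
|01⟩: (-0.4939i - 0.8695)/2 = (-0.4348 - 0.247i)
|10⟩: (0.4939i + 0.8695)/2 = (0.4348 + 0.247i)
|11⟩: (-0.4939i + 0.8695)/2 = (0.4348 - 0.247i)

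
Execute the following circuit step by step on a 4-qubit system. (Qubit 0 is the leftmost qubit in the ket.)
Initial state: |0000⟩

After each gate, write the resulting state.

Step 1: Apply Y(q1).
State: i|0100⟩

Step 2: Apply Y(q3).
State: -|0101⟩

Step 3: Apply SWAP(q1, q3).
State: -|0101⟩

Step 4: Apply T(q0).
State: -|0101⟩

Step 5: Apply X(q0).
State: -|1101⟩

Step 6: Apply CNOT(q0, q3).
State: -|1100⟩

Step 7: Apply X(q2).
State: -|1110⟩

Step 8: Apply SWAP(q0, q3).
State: -|0111⟩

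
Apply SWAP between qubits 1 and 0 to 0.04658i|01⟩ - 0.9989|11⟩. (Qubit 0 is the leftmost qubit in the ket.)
0.04658i|10⟩ - 0.9989|11⟩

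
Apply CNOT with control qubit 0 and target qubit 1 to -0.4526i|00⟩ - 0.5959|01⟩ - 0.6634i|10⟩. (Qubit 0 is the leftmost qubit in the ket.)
-0.4526i|00⟩ - 0.5959|01⟩ - 0.6634i|11⟩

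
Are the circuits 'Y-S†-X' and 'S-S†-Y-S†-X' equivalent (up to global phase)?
Yes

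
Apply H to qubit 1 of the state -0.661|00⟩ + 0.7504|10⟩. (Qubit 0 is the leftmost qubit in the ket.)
-0.4674|00⟩ - 0.4674|01⟩ + 0.5306|10⟩ + 0.5306|11⟩

H on qubit 1 mixes each pair of kets that differ only in qubit 1: amplitudes (a, b) of (|…0…⟩, |…1…⟩) become ((a + b)/√2, (a − b)/√2). Kets absent from the input have amplitude 0.
(|00⟩, |01⟩): (a, b) = (-0.661, 0) → (-0.4674, -0.4674)
(|10⟩, |11⟩): (a, b) = (0.7504, 0) → (0.5306, 0.5306)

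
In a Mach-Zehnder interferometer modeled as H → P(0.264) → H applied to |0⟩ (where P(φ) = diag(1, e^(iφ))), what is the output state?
(0.9827 + 0.1305i)|0⟩ + (0.01732 - 0.1305i)|1⟩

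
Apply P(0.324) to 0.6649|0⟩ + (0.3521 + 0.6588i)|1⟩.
0.6649|0⟩ + (0.124 + 0.7366i)|1⟩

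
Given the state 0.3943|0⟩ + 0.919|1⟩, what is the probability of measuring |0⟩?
0.1555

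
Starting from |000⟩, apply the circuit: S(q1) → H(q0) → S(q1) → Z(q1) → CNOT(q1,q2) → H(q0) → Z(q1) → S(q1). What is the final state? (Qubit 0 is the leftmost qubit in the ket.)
|000⟩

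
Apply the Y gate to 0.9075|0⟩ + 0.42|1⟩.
-0.42i|0⟩ + 0.9075i|1⟩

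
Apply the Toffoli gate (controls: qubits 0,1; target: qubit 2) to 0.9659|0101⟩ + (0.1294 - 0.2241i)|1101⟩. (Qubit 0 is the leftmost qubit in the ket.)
0.9659|0101⟩ + (0.1294 - 0.2241i)|1111⟩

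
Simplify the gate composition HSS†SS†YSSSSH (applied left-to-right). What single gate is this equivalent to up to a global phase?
Y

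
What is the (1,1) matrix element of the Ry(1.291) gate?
0.7988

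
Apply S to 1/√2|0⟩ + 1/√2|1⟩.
1/√2|0⟩ + (1/√2)i|1⟩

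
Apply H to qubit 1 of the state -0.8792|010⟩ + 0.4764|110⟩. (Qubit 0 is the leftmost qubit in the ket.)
-0.6217|000⟩ + 0.6217|010⟩ + 0.3369|100⟩ - 0.3369|110⟩

H on qubit 1 mixes each pair of kets that differ only in qubit 1: amplitudes (a, b) of (|…0…⟩, |…1…⟩) become ((a + b)/√2, (a − b)/√2). Kets absent from the input have amplitude 0.
(|000⟩, |010⟩): (a, b) = (0, -0.8792) → (-0.6217, 0.6217)
(|100⟩, |110⟩): (a, b) = (0, 0.4764) → (0.3369, -0.3369)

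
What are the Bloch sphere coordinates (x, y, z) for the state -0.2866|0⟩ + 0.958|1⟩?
(-0.5491, 0, -0.8356)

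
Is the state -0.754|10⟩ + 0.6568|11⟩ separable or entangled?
Separable

Writing the state as a|00⟩ + b|01⟩ + c|10⟩ + d|11⟩, it is a product state iff ad − bc = 0.
Here (a, b, c, d) = (0, 0, -0.754, 0.6568): ad − bc = (0)(0.6568) − (0)(-0.754) = 0, so the state is separable.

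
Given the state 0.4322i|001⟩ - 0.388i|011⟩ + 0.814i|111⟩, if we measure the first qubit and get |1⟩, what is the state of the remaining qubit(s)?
i|11⟩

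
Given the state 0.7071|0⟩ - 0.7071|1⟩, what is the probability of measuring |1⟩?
0.5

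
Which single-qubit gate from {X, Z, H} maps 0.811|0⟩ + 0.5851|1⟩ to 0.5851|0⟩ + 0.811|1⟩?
X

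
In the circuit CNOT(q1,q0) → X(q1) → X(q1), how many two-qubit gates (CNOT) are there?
1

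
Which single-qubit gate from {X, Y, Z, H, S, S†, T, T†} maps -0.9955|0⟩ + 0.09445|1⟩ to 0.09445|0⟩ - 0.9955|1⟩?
X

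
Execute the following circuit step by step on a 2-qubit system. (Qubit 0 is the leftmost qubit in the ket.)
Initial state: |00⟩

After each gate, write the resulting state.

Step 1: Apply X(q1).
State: |01⟩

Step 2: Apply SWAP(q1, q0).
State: |10⟩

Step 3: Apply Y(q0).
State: -i|00⟩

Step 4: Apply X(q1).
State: -i|01⟩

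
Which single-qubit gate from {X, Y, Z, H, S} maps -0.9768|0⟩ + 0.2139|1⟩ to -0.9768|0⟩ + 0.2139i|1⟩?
S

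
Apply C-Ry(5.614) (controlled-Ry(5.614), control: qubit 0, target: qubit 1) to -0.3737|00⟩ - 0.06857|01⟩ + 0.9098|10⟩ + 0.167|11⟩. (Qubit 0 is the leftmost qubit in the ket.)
-0.3737|00⟩ - 0.06857|01⟩ - 0.9142|10⟩ + 0.141|11⟩

C-Ry(5.614) leaves the control-|0⟩ kets |00⟩, |01⟩ unchanged and applies Ry(5.614) to qubit 1 on the control-|1⟩ pair (|10⟩, |11⟩).
Ry(5.614) = [[cos(θ/2), −sin(θ/2)], [sin(θ/2), cos(θ/2)]]; θ = 5.614, cos(θ/2) ≈ -0.944544, sin(θ/2) ≈ 0.328384.
With a = amp(|10⟩) = 0.9098 and b = amp(|11⟩) = 0.167:
new amp(|10⟩) = (-0.944544)·a + (-0.328384)·b = -0.9142
new amp(|11⟩) = (0.328384)·a + (-0.944544)·b = 0.141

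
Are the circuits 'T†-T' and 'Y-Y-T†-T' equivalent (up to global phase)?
Yes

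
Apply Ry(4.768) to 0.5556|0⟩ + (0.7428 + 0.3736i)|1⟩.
(-0.9141 - 0.2567i)|0⟩ + (-0.1578 - 0.2714i)|1⟩

Ry(4.768) = [[cos(θ/2), −sin(θ/2)], [sin(θ/2), cos(θ/2)]]; θ = 4.768, cos(θ/2) ≈ -0.726492, sin(θ/2) ≈ 0.687175.
With a = amp(|0⟩) = 0.5556 and b = amp(|1⟩) = (0.7428 + 0.3736i):
new amp(|0⟩) = (-0.726492)·a + (-0.687175)·b = (-0.9141 - 0.2567i)
new amp(|1⟩) = (0.687175)·a + (-0.726492)·b = (-0.1578 - 0.2714i)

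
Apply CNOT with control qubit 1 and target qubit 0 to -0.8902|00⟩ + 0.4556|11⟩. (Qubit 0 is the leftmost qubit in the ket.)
-0.8902|00⟩ + 0.4556|01⟩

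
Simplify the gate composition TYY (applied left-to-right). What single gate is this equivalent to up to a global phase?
T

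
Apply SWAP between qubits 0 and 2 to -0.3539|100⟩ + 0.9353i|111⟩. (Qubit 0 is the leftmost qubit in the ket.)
-0.3539|001⟩ + 0.9353i|111⟩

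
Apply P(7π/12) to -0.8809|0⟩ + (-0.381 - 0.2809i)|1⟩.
-0.8809|0⟩ + (0.3699 - 0.2953i)|1⟩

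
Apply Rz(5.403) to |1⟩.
(-0.9047 + 0.426i)|1⟩

Rz(5.403) = [[e^(−iθ/2), 0], [0, e^(iθ/2)]] with e^(±iθ/2) = cos(θ/2) ± i·sin(θ/2); θ = 5.403, cos(θ/2) ≈ -0.904712, sin(θ/2) ≈ 0.426023.
With a = amp(|0⟩) = 0 and b = amp(|1⟩) = 1:
new amp(|0⟩) = (-0.904712 - 0.426023i)·a = 0
new amp(|1⟩) = (-0.904712 + 0.426023i)·b = (-0.9047 + 0.426i)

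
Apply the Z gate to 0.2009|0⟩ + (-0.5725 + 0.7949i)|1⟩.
0.2009|0⟩ + (0.5725 - 0.7949i)|1⟩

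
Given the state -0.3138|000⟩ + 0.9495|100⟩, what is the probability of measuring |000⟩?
0.09847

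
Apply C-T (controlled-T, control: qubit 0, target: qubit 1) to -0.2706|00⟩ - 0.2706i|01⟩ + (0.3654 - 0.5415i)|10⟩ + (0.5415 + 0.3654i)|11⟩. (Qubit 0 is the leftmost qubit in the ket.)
-0.2706|00⟩ - 0.2706i|01⟩ + (0.3654 - 0.5415i)|10⟩ + (0.1245 + 0.6413i)|11⟩

C-T leaves the control-|0⟩ kets |00⟩, |01⟩ unchanged and applies T to qubit 1 on the control-|1⟩ pair (|10⟩, |11⟩).
T = [[1, 0], [0, (1/√2 + (1/√2)i)]].
With a = amp(|10⟩) = (0.3654 - 0.5415i) and b = amp(|11⟩) = (0.5415 + 0.3654i):
new amp(|10⟩) = (1)·a = (0.3654 - 0.5415i)
new amp(|11⟩) = (1/√2 + (1/√2)i)·b = (0.1245 + 0.6413i)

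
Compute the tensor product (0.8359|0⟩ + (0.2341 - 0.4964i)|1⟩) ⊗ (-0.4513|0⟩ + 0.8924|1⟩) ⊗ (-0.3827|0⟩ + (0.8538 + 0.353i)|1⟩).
0.1444|000⟩ + (-0.3221 - 0.1332i)|001⟩ - 0.2855|010⟩ + (0.6369 + 0.2633i)|011⟩ + (0.04043 - 0.08573i)|100⟩ + (-0.1693 + 0.154i)|101⟩ + (-0.07995 + 0.1695i)|110⟩ + (0.3347 - 0.3045i)|111⟩

amp(|b₁b₂…⟩) = product of the factor amplitudes for bits b₁, b₂, …; only kets whose every factor amplitude is nonzero survive.
|000⟩: (0.8359)(-0.4513)(-0.3827) = 0.1444
|001⟩: (0.8359)(-0.4513)(0.8538 + 0.353i) = (-0.3221 - 0.1332i)
|010⟩: (0.8359)(0.8924)(-0.3827) = -0.2855
|011⟩: (0.8359)(0.8924)(0.8538 + 0.353i) = (0.6369 + 0.2633i)
|100⟩: (0.2341 - 0.4964i)(-0.4513)(-0.3827) = (0.04043 - 0.08573i)
|101⟩: (0.2341 - 0.4964i)(-0.4513)(0.8538 + 0.353i) = (-0.1693 + 0.154i)
|110⟩: (0.2341 - 0.4964i)(0.8924)(-0.3827) = (-0.07995 + 0.1695i)
|111⟩: (0.2341 - 0.4964i)(0.8924)(0.8538 + 0.353i) = (0.3347 - 0.3045i)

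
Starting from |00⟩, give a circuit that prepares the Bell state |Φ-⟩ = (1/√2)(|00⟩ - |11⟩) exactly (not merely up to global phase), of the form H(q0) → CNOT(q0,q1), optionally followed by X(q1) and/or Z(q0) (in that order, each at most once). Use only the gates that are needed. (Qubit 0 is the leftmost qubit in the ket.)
H(q0) → CNOT(q0,q1) → Z(q0)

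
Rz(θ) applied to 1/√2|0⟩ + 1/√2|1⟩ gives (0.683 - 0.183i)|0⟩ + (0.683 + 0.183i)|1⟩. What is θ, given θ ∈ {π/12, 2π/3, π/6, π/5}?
π/6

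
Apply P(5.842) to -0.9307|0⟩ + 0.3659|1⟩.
-0.9307|0⟩ + (0.3309 - 0.1562i)|1⟩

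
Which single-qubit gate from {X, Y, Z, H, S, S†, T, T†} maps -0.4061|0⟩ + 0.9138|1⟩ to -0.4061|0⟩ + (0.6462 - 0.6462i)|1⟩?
T†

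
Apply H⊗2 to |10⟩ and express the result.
1/2|00⟩ + 1/2|01⟩ - 1/2|10⟩ - 1/2|11⟩

H⊗2 gives amp(|y⟩) = (1/2) Σ_x (−1)^(x·y) amp(|x⟩), where x·y is the number of positions in which both x and y have a 1.
|00⟩: (1)/2 = 1/2
|01⟩: (1)/2 = 1/2
|10⟩: (-1)/2 = -1/2
|11⟩: (-1)/2 = -1/2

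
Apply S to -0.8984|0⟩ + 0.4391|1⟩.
-0.8984|0⟩ + 0.4391i|1⟩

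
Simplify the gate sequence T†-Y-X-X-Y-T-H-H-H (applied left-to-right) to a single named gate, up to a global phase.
H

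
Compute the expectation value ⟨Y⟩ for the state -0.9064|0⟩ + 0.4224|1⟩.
0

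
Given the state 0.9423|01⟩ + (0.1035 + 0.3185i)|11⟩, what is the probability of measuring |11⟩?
0.1122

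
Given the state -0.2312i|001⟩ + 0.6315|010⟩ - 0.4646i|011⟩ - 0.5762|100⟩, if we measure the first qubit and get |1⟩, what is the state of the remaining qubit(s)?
-|00⟩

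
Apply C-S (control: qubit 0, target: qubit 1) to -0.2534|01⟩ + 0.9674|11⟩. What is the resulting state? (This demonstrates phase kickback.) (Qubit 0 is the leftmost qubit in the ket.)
-0.2534|01⟩ + 0.9674i|11⟩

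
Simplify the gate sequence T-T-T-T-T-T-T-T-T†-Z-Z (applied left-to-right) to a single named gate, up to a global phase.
T†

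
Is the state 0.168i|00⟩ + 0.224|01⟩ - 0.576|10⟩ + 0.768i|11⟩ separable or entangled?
Separable

Writing the state as a|00⟩ + b|01⟩ + c|10⟩ + d|11⟩, it is a product state iff ad − bc = 0.
Here (a, b, c, d) = (0.168i, 0.224, -0.576, 0.768i): ad − bc = (0.168i)(0.768i) − (0.224)(-0.576) = 0, so the state is separable.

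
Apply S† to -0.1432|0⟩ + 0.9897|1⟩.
-0.1432|0⟩ - 0.9897i|1⟩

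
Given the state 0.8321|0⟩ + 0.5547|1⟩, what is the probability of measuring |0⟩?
0.6924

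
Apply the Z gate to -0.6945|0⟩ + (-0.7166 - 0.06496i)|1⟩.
-0.6945|0⟩ + (0.7166 + 0.06496i)|1⟩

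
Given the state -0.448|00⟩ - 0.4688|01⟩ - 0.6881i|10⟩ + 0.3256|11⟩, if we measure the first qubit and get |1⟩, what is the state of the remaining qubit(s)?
-0.9039i|0⟩ + 0.4277|1⟩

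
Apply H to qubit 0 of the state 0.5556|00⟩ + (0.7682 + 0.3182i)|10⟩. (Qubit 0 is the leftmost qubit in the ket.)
(0.9361 + 0.225i)|00⟩ + (-0.1503 - 0.225i)|10⟩

H on qubit 0 mixes each pair of kets that differ only in qubit 0: amplitudes (a, b) of (|…0…⟩, |…1…⟩) become ((a + b)/√2, (a − b)/√2). Kets absent from the input have amplitude 0.
(|00⟩, |10⟩): (a, b) = (0.5556, (0.7682 + 0.3182i)) → ((0.9361 + 0.225i), (-0.1503 - 0.225i))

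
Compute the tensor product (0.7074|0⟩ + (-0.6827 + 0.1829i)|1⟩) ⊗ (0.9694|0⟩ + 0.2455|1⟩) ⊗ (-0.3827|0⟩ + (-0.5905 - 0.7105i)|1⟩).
-0.2624|000⟩ + (-0.4049 - 0.4872i)|001⟩ - 0.06646|010⟩ + (-0.1026 - 0.1234i)|011⟩ + (0.2533 - 0.06785i)|100⟩ + (0.5168 + 0.3655i)|101⟩ + (0.06414 - 0.01718i)|110⟩ + (0.1309 + 0.09257i)|111⟩

amp(|b₁b₂…⟩) = product of the factor amplitudes for bits b₁, b₂, …; only kets whose every factor amplitude is nonzero survive.
|000⟩: (0.7074)(0.9694)(-0.3827) = -0.2624
|001⟩: (0.7074)(0.9694)(-0.5905 - 0.7105i) = (-0.4049 - 0.4872i)
|010⟩: (0.7074)(0.2455)(-0.3827) = -0.06646
|011⟩: (0.7074)(0.2455)(-0.5905 - 0.7105i) = (-0.1026 - 0.1234i)
|100⟩: (-0.6827 + 0.1829i)(0.9694)(-0.3827) = (0.2533 - 0.06785i)
|101⟩: (-0.6827 + 0.1829i)(0.9694)(-0.5905 - 0.7105i) = (0.5168 + 0.3655i)
|110⟩: (-0.6827 + 0.1829i)(0.2455)(-0.3827) = (0.06414 - 0.01718i)
|111⟩: (-0.6827 + 0.1829i)(0.2455)(-0.5905 - 0.7105i) = (0.1309 + 0.09257i)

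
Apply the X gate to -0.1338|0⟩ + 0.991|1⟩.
0.991|0⟩ - 0.1338|1⟩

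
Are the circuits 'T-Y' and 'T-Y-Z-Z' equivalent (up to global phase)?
Yes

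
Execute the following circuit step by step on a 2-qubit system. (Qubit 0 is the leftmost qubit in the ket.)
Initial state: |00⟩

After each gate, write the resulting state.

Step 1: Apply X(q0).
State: |10⟩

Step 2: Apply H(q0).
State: 1/√2|00⟩ - 1/√2|10⟩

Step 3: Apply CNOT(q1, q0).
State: 1/√2|00⟩ - 1/√2|10⟩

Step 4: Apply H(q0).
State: |10⟩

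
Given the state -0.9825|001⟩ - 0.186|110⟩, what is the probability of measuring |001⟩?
0.9653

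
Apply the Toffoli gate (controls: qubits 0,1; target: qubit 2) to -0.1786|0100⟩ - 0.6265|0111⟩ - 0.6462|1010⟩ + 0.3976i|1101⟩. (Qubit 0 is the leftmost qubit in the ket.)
-0.1786|0100⟩ - 0.6265|0111⟩ - 0.6462|1010⟩ + 0.3976i|1111⟩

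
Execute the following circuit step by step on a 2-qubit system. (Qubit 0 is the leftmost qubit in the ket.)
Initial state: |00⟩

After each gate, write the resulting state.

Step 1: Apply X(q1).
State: |01⟩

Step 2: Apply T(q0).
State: |01⟩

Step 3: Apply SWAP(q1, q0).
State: |10⟩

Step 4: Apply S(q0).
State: i|10⟩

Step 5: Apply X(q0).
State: i|00⟩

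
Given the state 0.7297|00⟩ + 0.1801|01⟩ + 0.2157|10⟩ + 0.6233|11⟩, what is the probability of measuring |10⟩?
0.04653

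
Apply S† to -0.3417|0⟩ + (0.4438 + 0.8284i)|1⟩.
-0.3417|0⟩ + (0.8284 - 0.4438i)|1⟩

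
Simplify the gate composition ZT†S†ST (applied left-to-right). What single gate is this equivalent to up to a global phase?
Z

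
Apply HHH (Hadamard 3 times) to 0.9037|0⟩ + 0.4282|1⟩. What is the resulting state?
0.9418|0⟩ + 0.3362|1⟩

H² = I, so H^3 = H: a single Hadamard. With (a, b) = (0.9037, 0.4282), H gives ((a + b)/√2, (a − b)/√2) = (0.9418, 0.3362).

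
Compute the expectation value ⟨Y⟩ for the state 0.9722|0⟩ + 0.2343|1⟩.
0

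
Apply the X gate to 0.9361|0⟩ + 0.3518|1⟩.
0.3518|0⟩ + 0.9361|1⟩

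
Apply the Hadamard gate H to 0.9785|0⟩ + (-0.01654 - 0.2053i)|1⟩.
(0.6802 - 0.1452i)|0⟩ + (0.7036 + 0.1452i)|1⟩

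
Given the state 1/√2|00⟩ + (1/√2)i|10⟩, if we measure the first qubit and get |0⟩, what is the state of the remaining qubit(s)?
|0⟩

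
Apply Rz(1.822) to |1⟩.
(0.613 + 0.7901i)|1⟩

Rz(1.822) = [[e^(−iθ/2), 0], [0, e^(iθ/2)]] with e^(±iθ/2) = cos(θ/2) ± i·sin(θ/2); θ = 1.822, cos(θ/2) ≈ 0.612956, sin(θ/2) ≈ 0.790117.
With a = amp(|0⟩) = 0 and b = amp(|1⟩) = 1:
new amp(|0⟩) = (0.612956 - 0.790117i)·a = 0
new amp(|1⟩) = (0.612956 + 0.790117i)·b = (0.613 + 0.7901i)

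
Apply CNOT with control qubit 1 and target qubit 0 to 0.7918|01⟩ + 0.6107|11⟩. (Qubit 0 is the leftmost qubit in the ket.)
0.6107|01⟩ + 0.7918|11⟩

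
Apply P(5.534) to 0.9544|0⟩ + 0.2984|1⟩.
0.9544|0⟩ + (0.2185 - 0.2032i)|1⟩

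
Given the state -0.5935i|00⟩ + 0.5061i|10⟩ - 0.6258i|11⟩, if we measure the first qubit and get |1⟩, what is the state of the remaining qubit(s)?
0.6288i|0⟩ - 0.7775i|1⟩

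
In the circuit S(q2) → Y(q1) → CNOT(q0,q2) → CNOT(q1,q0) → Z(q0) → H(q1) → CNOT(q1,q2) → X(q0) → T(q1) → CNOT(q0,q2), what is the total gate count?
10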